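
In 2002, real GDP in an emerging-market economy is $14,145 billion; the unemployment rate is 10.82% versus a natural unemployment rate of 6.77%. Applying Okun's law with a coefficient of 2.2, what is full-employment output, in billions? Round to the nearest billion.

$15,529 billion

Unemployment gap = 10.82 - 6.77 = 4.05 points, so output gap = -2.2 × 4.05 = -8.91%.
Since Y = Y* × (1 + gap/100), Y* = 14145/0.9109 ≈ 15529 billion.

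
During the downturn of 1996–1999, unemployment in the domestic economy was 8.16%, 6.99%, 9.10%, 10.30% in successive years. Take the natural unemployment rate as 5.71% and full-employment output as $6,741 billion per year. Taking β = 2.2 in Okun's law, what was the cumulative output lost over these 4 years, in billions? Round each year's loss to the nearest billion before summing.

$1,737 billion

Year 1996: gap = -2.2 × (8.16 - 5.71) = -5.39%, loss ≈ 6741 × 5.39/100 ≈ 363.
Year 1997: gap = -2.2 × (6.99 - 5.71) = -2.816%, loss ≈ 6741 × 2.816/100 ≈ 190.
Year 1998: gap = -2.2 × (9.1 - 5.71) = -7.458%, loss ≈ 6741 × 7.458/100 ≈ 503.
Year 1999: gap = -2.2 × (10.3 - 5.71) = -10.098%, loss ≈ 6741 × 10.098/100 ≈ 681.
Total lost output = 363 + 190 + 503 + 681 = 1737 billion.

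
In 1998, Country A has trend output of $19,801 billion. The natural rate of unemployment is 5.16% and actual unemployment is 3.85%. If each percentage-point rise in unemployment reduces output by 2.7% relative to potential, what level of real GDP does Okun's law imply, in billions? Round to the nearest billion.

Unemployment gap = 3.85 - 5.16 = -1.31 points, so the output gap is -2.7 × (-1.31) = 3.537%.
Actual GDP = 19801 × (1 + 3.537/100) = 19801 × 1.03537 ≈ 20501 billion.

$20,501 billion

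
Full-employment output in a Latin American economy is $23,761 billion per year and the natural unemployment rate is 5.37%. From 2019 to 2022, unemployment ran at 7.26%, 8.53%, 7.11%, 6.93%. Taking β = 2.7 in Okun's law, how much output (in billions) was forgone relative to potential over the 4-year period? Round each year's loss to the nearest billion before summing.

$5,357 billion

Year 2019: gap = -2.7 × (7.26 - 5.37) = -5.103%, loss ≈ 23761 × 5.103/100 ≈ 1213.
Year 2020: gap = -2.7 × (8.53 - 5.37) = -8.532%, loss ≈ 23761 × 8.532/100 ≈ 2027.
Year 2021: gap = -2.7 × (7.11 - 5.37) = -4.698%, loss ≈ 23761 × 4.698/100 ≈ 1116.
Year 2022: gap = -2.7 × (6.93 - 5.37) = -4.212%, loss ≈ 23761 × 4.212/100 ≈ 1001.
Total lost output = 1213 + 2027 + 1116 + 1001 = 5357 billion.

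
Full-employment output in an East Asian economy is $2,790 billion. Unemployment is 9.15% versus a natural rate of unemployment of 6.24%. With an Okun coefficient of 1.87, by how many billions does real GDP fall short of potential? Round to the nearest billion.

Output gap = -1.87 × (9.15 - 6.24) = -1.87 × 2.91 = -5.4417%.
Actual GDP ≈ 2790 × 0.945583 ≈ 2638 billion, so the shortfall is 2790 - 2638 = 152 billion.

$152 billion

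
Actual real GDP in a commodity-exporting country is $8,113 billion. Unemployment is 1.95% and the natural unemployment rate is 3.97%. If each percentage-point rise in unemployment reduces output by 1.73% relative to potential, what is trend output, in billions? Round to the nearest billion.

Unemployment gap = 1.95 - 3.97 = -2.02 points, so output gap = -1.73 × (-2.02) = 3.4946%.
Since Y = Y* × (1 + gap/100), Y* = 8113/1.034946 ≈ 7839 billion.

$7,839 billion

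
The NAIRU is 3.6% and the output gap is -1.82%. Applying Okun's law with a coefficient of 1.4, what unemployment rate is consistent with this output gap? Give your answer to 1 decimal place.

From Okun's law, u - u* = -(output gap)/β = -(-1.82)/1.4 = 1.3 points.
So u = 3.6 + 1.3 = 4.9%.

4.9%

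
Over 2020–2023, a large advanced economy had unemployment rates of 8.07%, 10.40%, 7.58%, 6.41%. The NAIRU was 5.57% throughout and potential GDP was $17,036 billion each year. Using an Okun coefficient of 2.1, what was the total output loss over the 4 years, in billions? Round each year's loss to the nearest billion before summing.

$3,642 billion

Year 2020: gap = -2.1 × (8.07 - 5.57) = -5.25%, loss ≈ 17036 × 5.25/100 ≈ 894.
Year 2021: gap = -2.1 × (10.4 - 5.57) = -10.143%, loss ≈ 17036 × 10.143/100 ≈ 1728.
Year 2022: gap = -2.1 × (7.58 - 5.57) = -4.221%, loss ≈ 17036 × 4.221/100 ≈ 719.
Year 2023: gap = -2.1 × (6.41 - 5.57) = -1.764%, loss ≈ 17036 × 1.764/100 ≈ 301.
Total lost output = 894 + 1728 + 719 + 301 = 3642 billion.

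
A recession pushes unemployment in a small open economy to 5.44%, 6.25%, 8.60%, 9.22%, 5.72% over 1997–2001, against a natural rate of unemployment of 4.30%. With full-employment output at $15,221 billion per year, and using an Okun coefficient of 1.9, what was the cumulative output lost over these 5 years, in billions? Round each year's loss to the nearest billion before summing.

Year 1997: gap = -1.9 × (5.44 - 4.3) = -2.166%, loss ≈ 15221 × 2.166/100 ≈ 330.
Year 1998: gap = -1.9 × (6.25 - 4.3) = -3.705%, loss ≈ 15221 × 3.705/100 ≈ 564.
Year 1999: gap = -1.9 × (8.6 - 4.3) = -8.17%, loss ≈ 15221 × 8.17/100 ≈ 1244.
Year 2000: gap = -1.9 × (9.22 - 4.3) = -9.348%, loss ≈ 15221 × 9.348/100 ≈ 1423.
Year 2001: gap = -1.9 × (5.72 - 4.3) = -2.698%, loss ≈ 15221 × 2.698/100 ≈ 411.
Total lost output = 330 + 564 + 1244 + 1423 + 411 = 3972 billion.

$3,972 billion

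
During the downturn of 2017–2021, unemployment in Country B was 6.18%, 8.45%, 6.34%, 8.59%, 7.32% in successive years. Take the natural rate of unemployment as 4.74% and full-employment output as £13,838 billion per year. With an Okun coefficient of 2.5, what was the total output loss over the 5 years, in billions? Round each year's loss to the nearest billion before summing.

£4,560 billion

Year 2017: gap = -2.5 × (6.18 - 4.74) = -3.6%, loss ≈ 13838 × 3.6/100 ≈ 498.
Year 2018: gap = -2.5 × (8.45 - 4.74) = -9.275%, loss ≈ 13838 × 9.275/100 ≈ 1283.
Year 2019: gap = -2.5 × (6.34 - 4.74) = -4%, loss ≈ 13838 × 4/100 ≈ 554.
Year 2020: gap = -2.5 × (8.59 - 4.74) = -9.625%, loss ≈ 13838 × 9.625/100 ≈ 1332.
Year 2021: gap = -2.5 × (7.32 - 4.74) = -6.45%, loss ≈ 13838 × 6.45/100 ≈ 893.
Total lost output = 498 + 1283 + 554 + 1332 + 893 = 4560 billion.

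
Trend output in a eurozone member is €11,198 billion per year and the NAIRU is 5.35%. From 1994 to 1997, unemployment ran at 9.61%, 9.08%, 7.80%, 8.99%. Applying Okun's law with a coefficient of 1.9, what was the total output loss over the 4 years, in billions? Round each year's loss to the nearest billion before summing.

Year 1994: gap = -1.9 × (9.61 - 5.35) = -8.094%, loss ≈ 11198 × 8.094/100 ≈ 906.
Year 1995: gap = -1.9 × (9.08 - 5.35) = -7.087%, loss ≈ 11198 × 7.087/100 ≈ 794.
Year 1996: gap = -1.9 × (7.8 - 5.35) = -4.655%, loss ≈ 11198 × 4.655/100 ≈ 521.
Year 1997: gap = -1.9 × (8.99 - 5.35) = -6.916%, loss ≈ 11198 × 6.916/100 ≈ 774.
Total lost output = 906 + 794 + 521 + 774 = 2995 billion.

€2,995 billion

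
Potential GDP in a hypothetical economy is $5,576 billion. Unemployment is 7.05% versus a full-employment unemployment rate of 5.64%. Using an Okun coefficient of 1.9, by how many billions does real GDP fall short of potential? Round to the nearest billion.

$149 billion

Output gap = -1.9 × (7.05 - 5.64) = -1.9 × 1.41 = -2.679%.
Actual GDP ≈ 5576 × 0.97321 ≈ 5427 billion, so the shortfall is 5576 - 5427 = 149 billion.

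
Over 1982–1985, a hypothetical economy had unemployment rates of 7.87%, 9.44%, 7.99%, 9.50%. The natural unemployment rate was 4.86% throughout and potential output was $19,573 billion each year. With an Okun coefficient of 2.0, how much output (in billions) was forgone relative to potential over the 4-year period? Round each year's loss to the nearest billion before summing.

$6,012 billion

Year 1982: gap = -2.0 × (7.87 - 4.86) = -6.02%, loss ≈ 19573 × 6.02/100 ≈ 1178.
Year 1983: gap = -2.0 × (9.44 - 4.86) = -9.16%, loss ≈ 19573 × 9.16/100 ≈ 1793.
Year 1984: gap = -2.0 × (7.99 - 4.86) = -6.26%, loss ≈ 19573 × 6.26/100 ≈ 1225.
Year 1985: gap = -2.0 × (9.5 - 4.86) = -9.28%, loss ≈ 19573 × 9.28/100 ≈ 1816.
Total lost output = 1178 + 1793 + 1225 + 1816 = 6012 billion.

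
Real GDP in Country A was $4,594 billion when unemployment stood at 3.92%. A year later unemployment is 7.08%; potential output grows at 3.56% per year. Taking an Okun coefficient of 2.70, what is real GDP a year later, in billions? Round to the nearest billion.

Δu = 7.08 - 3.92 = 3.16 points.
Okun's law (growth form): g_Y = g_Y* - β × Δu = 3.56 - 2.70 × (3.16) = 3.56 - 8.532 = -4.972%.
Real GDP in the next year = 4594 × (1 - 4.972/100) = 4594 × 0.95028 ≈ 4366 billion.

$4,366 billion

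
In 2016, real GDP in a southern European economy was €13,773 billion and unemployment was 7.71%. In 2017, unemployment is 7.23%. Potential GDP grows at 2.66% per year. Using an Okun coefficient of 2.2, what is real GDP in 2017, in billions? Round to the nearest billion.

€14,285 billion

Δu = 7.23 - 7.71 = -0.48 points.
Okun's law (growth form): g_Y = g_Y* - β × Δu = 2.66 - 2.2 × (-0.48) = 2.66 + 1.056 = 3.716%.
Real GDP in the next year = 13773 × (1 + 3.716/100) = 13773 × 1.03716 ≈ 14285 billion.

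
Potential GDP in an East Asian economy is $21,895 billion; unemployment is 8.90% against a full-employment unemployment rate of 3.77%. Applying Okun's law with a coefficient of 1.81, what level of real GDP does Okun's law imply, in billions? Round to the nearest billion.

Unemployment gap = 8.9 - 3.77 = 5.13 points, so the output gap is -1.81 × 5.13 = -9.2853%.
Actual GDP = 21895 × (1 - 9.2853/100) = 21895 × 0.907147 ≈ 19862 billion.

$19,862 billion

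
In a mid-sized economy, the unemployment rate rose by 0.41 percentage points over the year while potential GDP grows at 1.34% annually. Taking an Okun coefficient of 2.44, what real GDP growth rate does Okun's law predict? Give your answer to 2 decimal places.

0.34%

Growth-rate Okun's law: g_Y = g_Y* - β × Δu.
g_Y = 1.34 - 2.44 × (0.41) = 1.34 - 1.0004 = 0.3396%, i.e. 0.34% to 2 d.p.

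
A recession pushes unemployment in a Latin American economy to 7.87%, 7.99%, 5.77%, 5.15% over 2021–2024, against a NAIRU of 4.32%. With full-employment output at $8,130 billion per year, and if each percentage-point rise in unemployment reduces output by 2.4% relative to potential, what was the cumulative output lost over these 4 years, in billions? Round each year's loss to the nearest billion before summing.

$1,854 billion

Year 2021: gap = -2.4 × (7.87 - 4.32) = -8.52%, loss ≈ 8130 × 8.52/100 ≈ 693.
Year 2022: gap = -2.4 × (7.99 - 4.32) = -8.808%, loss ≈ 8130 × 8.808/100 ≈ 716.
Year 2023: gap = -2.4 × (5.77 - 4.32) = -3.48%, loss ≈ 8130 × 3.48/100 ≈ 283.
Year 2024: gap = -2.4 × (5.15 - 4.32) = -1.992%, loss ≈ 8130 × 1.992/100 ≈ 162.
Total lost output = 693 + 716 + 283 + 162 = 1854 billion.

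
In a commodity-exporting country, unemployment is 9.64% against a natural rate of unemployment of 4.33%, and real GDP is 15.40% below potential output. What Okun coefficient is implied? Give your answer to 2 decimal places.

Okun's law: output gap = -β × (u - u*).
-15.40 = -β × (9.64 - 4.33) = -β × 5.31, so β = 15.4/5.31 = 2.90.

β ≈ 2.90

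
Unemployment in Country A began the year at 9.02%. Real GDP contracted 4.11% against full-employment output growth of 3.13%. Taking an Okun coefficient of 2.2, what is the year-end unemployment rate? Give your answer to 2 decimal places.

Growth-rate Okun's law: g_Y = g_Y* - β × Δu, so Δu = (g_Y* - g_Y)/β.
Δu = (3.13 + 4.11)/2.2 = 7.24/2.2 = 3.29 percentage points.
Year-end unemployment = 9.02 + 3.29 = 12.31%.

12.31%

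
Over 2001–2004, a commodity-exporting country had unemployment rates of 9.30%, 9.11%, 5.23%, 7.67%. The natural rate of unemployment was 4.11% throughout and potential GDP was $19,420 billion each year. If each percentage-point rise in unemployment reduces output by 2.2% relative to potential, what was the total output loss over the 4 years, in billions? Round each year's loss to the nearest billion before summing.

$6,353 billion

Year 2001: gap = -2.2 × (9.3 - 4.11) = -11.418%, loss ≈ 19420 × 11.418/100 ≈ 2217.
Year 2002: gap = -2.2 × (9.11 - 4.11) = -11%, loss ≈ 19420 × 11/100 ≈ 2136.
Year 2003: gap = -2.2 × (5.23 - 4.11) = -2.464%, loss ≈ 19420 × 2.464/100 ≈ 479.
Year 2004: gap = -2.2 × (7.67 - 4.11) = -7.832%, loss ≈ 19420 × 7.832/100 ≈ 1521.
Total lost output = 2217 + 2136 + 479 + 1521 = 6353 billion.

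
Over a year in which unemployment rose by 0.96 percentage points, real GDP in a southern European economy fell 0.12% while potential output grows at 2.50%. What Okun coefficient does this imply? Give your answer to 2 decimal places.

β ≈ 2.73

Growth form: g_Y = g_Y* - β × Δu, so β = (g_Y* - g_Y)/Δu.
β = (2.5 + 0.12)/0.96 = 2.62/0.96 = 2.73.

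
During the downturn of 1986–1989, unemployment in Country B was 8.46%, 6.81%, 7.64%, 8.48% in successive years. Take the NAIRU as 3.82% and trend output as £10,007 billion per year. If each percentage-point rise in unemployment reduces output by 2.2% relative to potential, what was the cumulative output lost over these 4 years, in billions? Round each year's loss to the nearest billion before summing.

£3,547 billion

Year 1986: gap = -2.2 × (8.46 - 3.82) = -10.208%, loss ≈ 10007 × 10.208/100 ≈ 1022.
Year 1987: gap = -2.2 × (6.81 - 3.82) = -6.578%, loss ≈ 10007 × 6.578/100 ≈ 658.
Year 1988: gap = -2.2 × (7.64 - 3.82) = -8.404%, loss ≈ 10007 × 8.404/100 ≈ 841.
Year 1989: gap = -2.2 × (8.48 - 3.82) = -10.252%, loss ≈ 10007 × 10.252/100 ≈ 1026.
Total lost output = 1022 + 658 + 841 + 1026 = 3547 billion.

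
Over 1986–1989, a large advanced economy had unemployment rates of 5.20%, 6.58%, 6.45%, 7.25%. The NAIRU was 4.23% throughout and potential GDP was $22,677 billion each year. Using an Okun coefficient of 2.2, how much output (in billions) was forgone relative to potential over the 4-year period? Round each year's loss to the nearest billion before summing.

$4,271 billion

Year 1986: gap = -2.2 × (5.2 - 4.23) = -2.134%, loss ≈ 22677 × 2.134/100 ≈ 484.
Year 1987: gap = -2.2 × (6.58 - 4.23) = -5.17%, loss ≈ 22677 × 5.17/100 ≈ 1172.
Year 1988: gap = -2.2 × (6.45 - 4.23) = -4.884%, loss ≈ 22677 × 4.884/100 ≈ 1108.
Year 1989: gap = -2.2 × (7.25 - 4.23) = -6.644%, loss ≈ 22677 × 6.644/100 ≈ 1507.
Total lost output = 484 + 1172 + 1108 + 1507 = 4271 billion.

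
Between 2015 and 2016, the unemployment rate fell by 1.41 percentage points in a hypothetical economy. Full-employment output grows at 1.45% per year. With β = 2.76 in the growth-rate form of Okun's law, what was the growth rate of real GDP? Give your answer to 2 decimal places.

Growth-rate Okun's law: g_Y = g_Y* - β × Δu.
g_Y = 1.45 - 2.76 × (-1.41) = 1.45 + 3.8916 = 5.3416%, i.e. 5.34% to 2 d.p.

5.34%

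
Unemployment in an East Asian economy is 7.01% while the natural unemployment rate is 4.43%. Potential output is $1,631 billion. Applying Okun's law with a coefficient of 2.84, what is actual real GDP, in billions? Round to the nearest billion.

Unemployment gap = 7.01 - 4.43 = 2.58 points, so the output gap is -2.84 × 2.58 = -7.3272%.
Actual GDP = 1631 × (1 - 7.3272/100) = 1631 × 0.926728 ≈ 1511 billion.

$1,511 billion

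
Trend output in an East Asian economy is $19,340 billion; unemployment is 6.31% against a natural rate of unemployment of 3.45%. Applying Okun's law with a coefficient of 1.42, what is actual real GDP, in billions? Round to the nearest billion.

$18,555 billion

Unemployment gap = 6.31 - 3.45 = 2.86 points, so the output gap is -1.42 × 2.86 = -4.0612%.
Actual GDP = 19340 × (1 - 4.0612/100) = 19340 × 0.959388 ≈ 18555 billion.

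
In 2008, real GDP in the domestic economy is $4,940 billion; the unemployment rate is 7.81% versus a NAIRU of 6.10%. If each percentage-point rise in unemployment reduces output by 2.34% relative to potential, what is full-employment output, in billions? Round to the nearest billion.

$5,146 billion

Unemployment gap = 7.81 - 6.1 = 1.71 points, so output gap = -2.34 × 1.71 = -4.0014%.
Since Y = Y* × (1 + gap/100), Y* = 4940/0.959986 ≈ 5146 billion.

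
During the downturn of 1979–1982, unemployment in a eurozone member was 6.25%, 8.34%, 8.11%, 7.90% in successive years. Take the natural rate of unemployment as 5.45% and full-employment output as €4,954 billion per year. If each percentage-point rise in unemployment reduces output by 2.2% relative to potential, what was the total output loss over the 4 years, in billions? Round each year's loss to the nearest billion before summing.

€959 billion

Year 1979: gap = -2.2 × (6.25 - 5.45) = -1.76%, loss ≈ 4954 × 1.76/100 ≈ 87.
Year 1980: gap = -2.2 × (8.34 - 5.45) = -6.358%, loss ≈ 4954 × 6.358/100 ≈ 315.
Year 1981: gap = -2.2 × (8.11 - 5.45) = -5.852%, loss ≈ 4954 × 5.852/100 ≈ 290.
Year 1982: gap = -2.2 × (7.9 - 5.45) = -5.39%, loss ≈ 4954 × 5.39/100 ≈ 267.
Total lost output = 87 + 315 + 290 + 267 = 959 billion.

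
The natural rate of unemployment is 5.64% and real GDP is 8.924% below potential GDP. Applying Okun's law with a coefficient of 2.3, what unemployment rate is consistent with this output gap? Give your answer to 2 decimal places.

9.52%

From Okun's law, u - u* = -(output gap)/β = -(-8.924)/2.3 = 3.88 points.
So u = 5.64 + 3.88 = 9.52%.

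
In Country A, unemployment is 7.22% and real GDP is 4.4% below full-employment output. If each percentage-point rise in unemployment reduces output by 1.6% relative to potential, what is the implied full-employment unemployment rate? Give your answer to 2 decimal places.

4.47%

From Okun's law, u - u* = -(output gap)/β = -(-4.4)/1.6 = 2.75 points.
So u* = 7.22 - 2.75 = 4.47%.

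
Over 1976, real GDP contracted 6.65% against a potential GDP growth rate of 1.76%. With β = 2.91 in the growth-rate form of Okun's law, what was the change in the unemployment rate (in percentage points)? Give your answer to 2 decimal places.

Growth-rate Okun's law: g_Y = g_Y* - β × Δu, so Δu = (g_Y* - g_Y)/β.
Δu = (1.76 + 6.65)/2.91 = 8.41/2.91 = 2.89 percentage points.

2.89 percentage points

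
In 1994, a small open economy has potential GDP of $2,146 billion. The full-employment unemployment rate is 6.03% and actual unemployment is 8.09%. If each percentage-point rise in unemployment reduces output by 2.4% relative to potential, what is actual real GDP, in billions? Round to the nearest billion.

$2,040 billion

Unemployment gap = 8.09 - 6.03 = 2.06 points, so the output gap is -2.4 × 2.06 = -4.944%.
Actual GDP = 2146 × (1 - 4.944/100) = 2146 × 0.95056 ≈ 2040 billion.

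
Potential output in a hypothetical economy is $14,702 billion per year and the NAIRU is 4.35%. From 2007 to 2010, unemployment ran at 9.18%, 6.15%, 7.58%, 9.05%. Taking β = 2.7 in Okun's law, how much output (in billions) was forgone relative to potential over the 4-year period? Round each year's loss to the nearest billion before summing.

Year 2007: gap = -2.7 × (9.18 - 4.35) = -13.041%, loss ≈ 14702 × 13.041/100 ≈ 1917.
Year 2008: gap = -2.7 × (6.15 - 4.35) = -4.86%, loss ≈ 14702 × 4.86/100 ≈ 715.
Year 2009: gap = -2.7 × (7.58 - 4.35) = -8.721%, loss ≈ 14702 × 8.721/100 ≈ 1282.
Year 2010: gap = -2.7 × (9.05 - 4.35) = -12.69%, loss ≈ 14702 × 12.69/100 ≈ 1866.
Total lost output = 1917 + 715 + 1282 + 1866 = 5780 billion.

$5,780 billion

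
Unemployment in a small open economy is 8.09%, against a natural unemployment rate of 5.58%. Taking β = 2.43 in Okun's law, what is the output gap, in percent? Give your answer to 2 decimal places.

The unemployment gap is 8.09 - 5.58 = 2.51 percentage points.
Okun's law gives an output gap of -2.43 × 2.51 = -6.0993%, i.e. 6.10% below potential.

-6.10%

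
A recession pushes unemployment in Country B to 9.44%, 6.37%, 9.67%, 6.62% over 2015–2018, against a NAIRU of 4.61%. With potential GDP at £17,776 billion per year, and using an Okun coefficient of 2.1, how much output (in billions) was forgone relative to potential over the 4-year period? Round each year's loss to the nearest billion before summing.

Year 2015: gap = -2.1 × (9.44 - 4.61) = -10.143%, loss ≈ 17776 × 10.143/100 ≈ 1803.
Year 2016: gap = -2.1 × (6.37 - 4.61) = -3.696%, loss ≈ 17776 × 3.696/100 ≈ 657.
Year 2017: gap = -2.1 × (9.67 - 4.61) = -10.626%, loss ≈ 17776 × 10.626/100 ≈ 1889.
Year 2018: gap = -2.1 × (6.62 - 4.61) = -4.221%, loss ≈ 17776 × 4.221/100 ≈ 750.
Total lost output = 1803 + 657 + 1889 + 750 = 5099 billion.

£5,099 billion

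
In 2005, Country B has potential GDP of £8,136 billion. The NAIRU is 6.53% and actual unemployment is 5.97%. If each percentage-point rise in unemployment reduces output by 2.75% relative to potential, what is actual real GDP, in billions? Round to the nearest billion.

£8,261 billion

Unemployment gap = 5.97 - 6.53 = -0.56 points, so the output gap is -2.75 × (-0.56) = 1.54%.
Actual GDP = 8136 × (1 + 1.54/100) = 8136 × 1.0154 ≈ 8261 billion.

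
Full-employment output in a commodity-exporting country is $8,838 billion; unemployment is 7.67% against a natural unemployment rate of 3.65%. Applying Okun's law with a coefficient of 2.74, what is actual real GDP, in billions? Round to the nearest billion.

Unemployment gap = 7.67 - 3.65 = 4.02 points, so the output gap is -2.74 × 4.02 = -11.0148%.
Actual GDP = 8838 × (1 - 11.0148/100) = 8838 × 0.889852 ≈ 7865 billion.

$7,865 billion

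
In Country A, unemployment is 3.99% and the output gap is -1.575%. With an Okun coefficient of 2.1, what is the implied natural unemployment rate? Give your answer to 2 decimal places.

From Okun's law, u - u* = -(output gap)/β = -(-1.575)/2.1 = 0.75 points.
So u* = 3.99 - 0.75 = 3.24%.

3.24%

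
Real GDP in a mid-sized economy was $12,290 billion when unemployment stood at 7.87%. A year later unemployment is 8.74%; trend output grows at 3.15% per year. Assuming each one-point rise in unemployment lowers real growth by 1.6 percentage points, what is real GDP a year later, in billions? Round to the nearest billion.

$12,506 billion

Δu = 8.74 - 7.87 = 0.87 points.
Okun's law (growth form): g_Y = g_Y* - β × Δu = 3.15 - 1.6 × (0.87) = 3.15 - 1.392 = 1.758%.
Real GDP in the next year = 12290 × (1 + 1.758/100) = 12290 × 1.01758 ≈ 12506 billion.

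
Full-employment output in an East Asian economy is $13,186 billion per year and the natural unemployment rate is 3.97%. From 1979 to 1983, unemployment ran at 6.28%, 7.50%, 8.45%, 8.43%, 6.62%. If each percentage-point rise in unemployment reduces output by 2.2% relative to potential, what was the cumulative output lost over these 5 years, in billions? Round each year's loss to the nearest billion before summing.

$5,057 billion

Year 1979: gap = -2.2 × (6.28 - 3.97) = -5.082%, loss ≈ 13186 × 5.082/100 ≈ 670.
Year 1980: gap = -2.2 × (7.5 - 3.97) = -7.766%, loss ≈ 13186 × 7.766/100 ≈ 1024.
Year 1981: gap = -2.2 × (8.45 - 3.97) = -9.856%, loss ≈ 13186 × 9.856/100 ≈ 1300.
Year 1982: gap = -2.2 × (8.43 - 3.97) = -9.812%, loss ≈ 13186 × 9.812/100 ≈ 1294.
Year 1983: gap = -2.2 × (6.62 - 3.97) = -5.83%, loss ≈ 13186 × 5.83/100 ≈ 769.
Total lost output = 670 + 1024 + 1300 + 1294 + 769 = 5057 billion.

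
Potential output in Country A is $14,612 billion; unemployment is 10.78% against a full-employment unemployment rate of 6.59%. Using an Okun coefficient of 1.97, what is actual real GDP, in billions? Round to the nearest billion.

$13,406 billion

Unemployment gap = 10.78 - 6.59 = 4.19 points, so the output gap is -1.97 × 4.19 = -8.2543%.
Actual GDP = 14612 × (1 - 8.2543/100) = 14612 × 0.917457 ≈ 13406 billion.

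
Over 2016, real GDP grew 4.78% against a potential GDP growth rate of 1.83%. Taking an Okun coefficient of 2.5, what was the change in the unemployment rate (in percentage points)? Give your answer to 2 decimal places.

Growth-rate Okun's law: g_Y = g_Y* - β × Δu, so Δu = (g_Y* - g_Y)/β.
Δu = (1.83 - 4.78)/2.5 = -2.95/2.5 = -1.18 percentage points.

-1.18 percentage points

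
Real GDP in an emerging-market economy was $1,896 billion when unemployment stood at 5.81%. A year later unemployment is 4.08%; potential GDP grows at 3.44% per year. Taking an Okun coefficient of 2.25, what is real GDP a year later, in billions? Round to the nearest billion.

Δu = 4.08 - 5.81 = -1.73 points.
Okun's law (growth form): g_Y = g_Y* - β × Δu = 3.44 - 2.25 × (-1.73) = 3.44 + 3.8925 = 7.3325%.
Real GDP in the next year = 1896 × (1 + 7.3325/100) = 1896 × 1.073325 ≈ 2035 billion.

$2,035 billion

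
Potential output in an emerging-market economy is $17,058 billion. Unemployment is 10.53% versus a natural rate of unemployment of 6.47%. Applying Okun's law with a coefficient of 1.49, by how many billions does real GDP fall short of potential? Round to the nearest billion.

Output gap = -1.49 × (10.53 - 6.47) = -1.49 × 4.06 = -6.0494%.
Actual GDP ≈ 17058 × 0.939506 ≈ 16026 billion, so the shortfall is 17058 - 16026 = 1032 billion.

$1,032 billion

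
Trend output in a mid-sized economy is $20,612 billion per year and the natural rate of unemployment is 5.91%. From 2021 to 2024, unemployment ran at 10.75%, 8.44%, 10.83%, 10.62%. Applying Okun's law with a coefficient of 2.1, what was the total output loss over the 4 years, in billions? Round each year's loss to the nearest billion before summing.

$7,359 billion

Year 2021: gap = -2.1 × (10.75 - 5.91) = -10.164%, loss ≈ 20612 × 10.164/100 ≈ 2095.
Year 2022: gap = -2.1 × (8.44 - 5.91) = -5.313%, loss ≈ 20612 × 5.313/100 ≈ 1095.
Year 2023: gap = -2.1 × (10.83 - 5.91) = -10.332%, loss ≈ 20612 × 10.332/100 ≈ 2130.
Year 2024: gap = -2.1 × (10.62 - 5.91) = -9.891%, loss ≈ 20612 × 9.891/100 ≈ 2039.
Total lost output = 2095 + 1095 + 2130 + 2039 = 7359 billion.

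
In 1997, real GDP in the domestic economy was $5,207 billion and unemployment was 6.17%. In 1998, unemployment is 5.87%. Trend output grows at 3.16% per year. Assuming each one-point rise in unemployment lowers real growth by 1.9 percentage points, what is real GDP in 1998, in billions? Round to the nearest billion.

$5,401 billion

Δu = 5.87 - 6.17 = -0.3 points.
Okun's law (growth form): g_Y = g_Y* - β × Δu = 3.16 - 1.9 × (-0.30) = 3.16 + 0.57 = 3.73%.
Real GDP in the next year = 5207 × (1 + 3.73/100) = 5207 × 1.0373 ≈ 5401 billion.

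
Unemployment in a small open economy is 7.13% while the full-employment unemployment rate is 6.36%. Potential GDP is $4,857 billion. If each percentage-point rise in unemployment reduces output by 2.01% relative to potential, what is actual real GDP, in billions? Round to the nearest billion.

Unemployment gap = 7.13 - 6.36 = 0.77 points, so the output gap is -2.01 × 0.77 = -1.5477%.
Actual GDP = 4857 × (1 - 1.5477/100) = 4857 × 0.984523 ≈ 4782 billion.

$4,782 billion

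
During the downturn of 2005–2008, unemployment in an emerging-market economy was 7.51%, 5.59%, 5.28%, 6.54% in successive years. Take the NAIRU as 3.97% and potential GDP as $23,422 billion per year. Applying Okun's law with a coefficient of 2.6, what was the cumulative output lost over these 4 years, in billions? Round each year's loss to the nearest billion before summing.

Year 2005: gap = -2.6 × (7.51 - 3.97) = -9.204%, loss ≈ 23422 × 9.204/100 ≈ 2156.
Year 2006: gap = -2.6 × (5.59 - 3.97) = -4.212%, loss ≈ 23422 × 4.212/100 ≈ 987.
Year 2007: gap = -2.6 × (5.28 - 3.97) = -3.406%, loss ≈ 23422 × 3.406/100 ≈ 798.
Year 2008: gap = -2.6 × (6.54 - 3.97) = -6.682%, loss ≈ 23422 × 6.682/100 ≈ 1565.
Total lost output = 2156 + 987 + 798 + 1565 = 5506 billion.

$5,506 billion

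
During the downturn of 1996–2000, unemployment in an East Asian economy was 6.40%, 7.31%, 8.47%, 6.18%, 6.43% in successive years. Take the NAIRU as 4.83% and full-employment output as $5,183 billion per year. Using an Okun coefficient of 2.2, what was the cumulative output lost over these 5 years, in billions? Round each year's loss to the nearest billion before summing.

$1,213 billion

Year 1996: gap = -2.2 × (6.4 - 4.83) = -3.454%, loss ≈ 5183 × 3.454/100 ≈ 179.
Year 1997: gap = -2.2 × (7.31 - 4.83) = -5.456%, loss ≈ 5183 × 5.456/100 ≈ 283.
Year 1998: gap = -2.2 × (8.47 - 4.83) = -8.008%, loss ≈ 5183 × 8.008/100 ≈ 415.
Year 1999: gap = -2.2 × (6.18 - 4.83) = -2.97%, loss ≈ 5183 × 2.97/100 ≈ 154.
Year 2000: gap = -2.2 × (6.43 - 4.83) = -3.52%, loss ≈ 5183 × 3.52/100 ≈ 182.
Total lost output = 179 + 283 + 415 + 154 + 182 = 1213 billion.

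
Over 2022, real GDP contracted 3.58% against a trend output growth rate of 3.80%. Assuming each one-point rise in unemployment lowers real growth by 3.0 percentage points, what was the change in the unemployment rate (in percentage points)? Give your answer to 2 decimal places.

2.46 percentage points

Growth-rate Okun's law: g_Y = g_Y* - β × Δu, so Δu = (g_Y* - g_Y)/β.
Δu = (3.8 + 3.58)/3.0 = 7.38/3.0 = 2.46 percentage points.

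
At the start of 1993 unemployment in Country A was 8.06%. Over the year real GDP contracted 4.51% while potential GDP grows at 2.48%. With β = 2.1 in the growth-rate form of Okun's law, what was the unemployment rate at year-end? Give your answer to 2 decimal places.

Growth-rate Okun's law: g_Y = g_Y* - β × Δu, so Δu = (g_Y* - g_Y)/β.
Δu = (2.48 + 4.51)/2.1 = 6.99/2.1 = 3.33 percentage points.
Year-end unemployment = 8.06 + 3.33 = 11.39%.

11.39%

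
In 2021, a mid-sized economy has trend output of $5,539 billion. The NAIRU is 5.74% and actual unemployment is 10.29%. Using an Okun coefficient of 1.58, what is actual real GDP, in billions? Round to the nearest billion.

Unemployment gap = 10.29 - 5.74 = 4.55 points, so the output gap is -1.58 × 4.55 = -7.189%.
Actual GDP = 5539 × (1 - 7.189/100) = 5539 × 0.92811 ≈ 5141 billion.

$5,141 billion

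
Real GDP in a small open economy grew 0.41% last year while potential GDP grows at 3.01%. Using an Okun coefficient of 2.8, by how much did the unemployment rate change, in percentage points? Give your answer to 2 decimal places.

Growth-rate Okun's law: g_Y = g_Y* - β × Δu, so Δu = (g_Y* - g_Y)/β.
Δu = (3.01 - 0.41)/2.8 = 2.6/2.8 = 0.93 percentage points.

0.93 percentage points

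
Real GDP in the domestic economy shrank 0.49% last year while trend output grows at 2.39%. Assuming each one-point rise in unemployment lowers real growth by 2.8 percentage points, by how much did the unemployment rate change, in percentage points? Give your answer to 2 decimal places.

Growth-rate Okun's law: g_Y = g_Y* - β × Δu, so Δu = (g_Y* - g_Y)/β.
Δu = (2.39 + 0.49)/2.8 = 2.88/2.8 = 1.03 percentage points.

1.03 percentage points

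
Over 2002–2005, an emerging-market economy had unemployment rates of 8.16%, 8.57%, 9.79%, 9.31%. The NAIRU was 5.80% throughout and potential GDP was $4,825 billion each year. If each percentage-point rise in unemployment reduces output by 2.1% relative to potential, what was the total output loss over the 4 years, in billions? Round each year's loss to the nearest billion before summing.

Year 2002: gap = -2.1 × (8.16 - 5.8) = -4.956%, loss ≈ 4825 × 4.956/100 ≈ 239.
Year 2003: gap = -2.1 × (8.57 - 5.8) = -5.817%, loss ≈ 4825 × 5.817/100 ≈ 281.
Year 2004: gap = -2.1 × (9.79 - 5.8) = -8.379%, loss ≈ 4825 × 8.379/100 ≈ 404.
Year 2005: gap = -2.1 × (9.31 - 5.8) = -7.371%, loss ≈ 4825 × 7.371/100 ≈ 356.
Total lost output = 239 + 281 + 404 + 356 = 1280 billion.

$1,280 billion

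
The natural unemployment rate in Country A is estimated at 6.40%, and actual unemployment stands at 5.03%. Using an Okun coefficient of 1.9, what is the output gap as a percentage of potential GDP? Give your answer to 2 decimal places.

The unemployment gap is 5.03 - 6.4 = -1.37 percentage points.
Okun's law gives an output gap of -1.9 × (-1.37) = 2.603%, i.e. 2.60% above potential.

2.60%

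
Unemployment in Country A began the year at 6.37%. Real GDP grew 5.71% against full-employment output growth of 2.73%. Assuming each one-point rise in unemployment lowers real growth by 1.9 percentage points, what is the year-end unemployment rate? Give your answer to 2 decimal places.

4.80%

Growth-rate Okun's law: g_Y = g_Y* - β × Δu, so Δu = (g_Y* - g_Y)/β.
Δu = (2.73 - 5.71)/1.9 = -2.98/1.9 = -1.57 percentage points.
Year-end unemployment = 6.37 - 1.57 = 4.80%.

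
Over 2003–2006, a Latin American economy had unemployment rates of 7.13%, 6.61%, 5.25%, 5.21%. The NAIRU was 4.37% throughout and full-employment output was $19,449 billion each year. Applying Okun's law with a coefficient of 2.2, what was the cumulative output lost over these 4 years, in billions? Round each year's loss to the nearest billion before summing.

$2,875 billion

Year 2003: gap = -2.2 × (7.13 - 4.37) = -6.072%, loss ≈ 19449 × 6.072/100 ≈ 1181.
Year 2004: gap = -2.2 × (6.61 - 4.37) = -4.928%, loss ≈ 19449 × 4.928/100 ≈ 958.
Year 2005: gap = -2.2 × (5.25 - 4.37) = -1.936%, loss ≈ 19449 × 1.936/100 ≈ 377.
Year 2006: gap = -2.2 × (5.21 - 4.37) = -1.848%, loss ≈ 19449 × 1.848/100 ≈ 359.
Total lost output = 1181 + 958 + 377 + 359 = 2875 billion.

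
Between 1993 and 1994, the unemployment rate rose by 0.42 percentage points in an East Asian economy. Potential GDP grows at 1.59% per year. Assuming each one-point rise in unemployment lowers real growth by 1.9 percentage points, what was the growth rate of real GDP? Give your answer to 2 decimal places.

Growth-rate Okun's law: g_Y = g_Y* - β × Δu.
g_Y = 1.59 - 1.9 × (0.42) = 1.59 - 0.798 = 0.792%, i.e. 0.79% to 2 d.p.

0.79%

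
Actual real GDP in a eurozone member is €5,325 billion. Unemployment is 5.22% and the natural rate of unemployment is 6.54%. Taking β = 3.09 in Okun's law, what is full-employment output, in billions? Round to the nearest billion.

Unemployment gap = 5.22 - 6.54 = -1.32 points, so output gap = -3.09 × (-1.32) = 4.0788%.
Since Y = Y* × (1 + gap/100), Y* = 5325/1.040788 ≈ 5116 billion.

€5,116 billion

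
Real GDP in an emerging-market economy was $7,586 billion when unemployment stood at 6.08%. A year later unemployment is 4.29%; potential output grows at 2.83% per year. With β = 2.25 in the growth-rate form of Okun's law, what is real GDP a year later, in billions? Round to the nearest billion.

Δu = 4.29 - 6.08 = -1.79 points.
Okun's law (growth form): g_Y = g_Y* - β × Δu = 2.83 - 2.25 × (-1.79) = 2.83 + 4.0275 = 6.8575%.
Real GDP in the next year = 7586 × (1 + 6.8575/100) = 7586 × 1.068575 ≈ 8106 billion.

$8,106 billion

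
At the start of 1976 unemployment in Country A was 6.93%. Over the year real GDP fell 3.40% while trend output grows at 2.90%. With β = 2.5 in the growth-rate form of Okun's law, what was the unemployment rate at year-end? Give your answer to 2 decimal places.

9.45%

Growth-rate Okun's law: g_Y = g_Y* - β × Δu, so Δu = (g_Y* - g_Y)/β.
Δu = (2.9 + 3.4)/2.5 = 6.3/2.5 = 2.52 percentage points.
Year-end unemployment = 6.93 + 2.52 = 9.45%.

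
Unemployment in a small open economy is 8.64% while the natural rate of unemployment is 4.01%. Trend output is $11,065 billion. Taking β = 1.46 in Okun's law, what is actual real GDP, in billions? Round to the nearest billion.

$10,317 billion

Unemployment gap = 8.64 - 4.01 = 4.63 points, so the output gap is -1.46 × 4.63 = -6.7598%.
Actual GDP = 11065 × (1 - 6.7598/100) = 11065 × 0.932402 ≈ 10317 billion.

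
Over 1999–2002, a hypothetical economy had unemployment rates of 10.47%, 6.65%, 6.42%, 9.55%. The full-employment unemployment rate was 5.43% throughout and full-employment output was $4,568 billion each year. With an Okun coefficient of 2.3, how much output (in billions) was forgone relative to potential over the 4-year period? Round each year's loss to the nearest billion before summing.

$1,195 billion

Year 1999: gap = -2.3 × (10.47 - 5.43) = -11.592%, loss ≈ 4568 × 11.592/100 ≈ 530.
Year 2000: gap = -2.3 × (6.65 - 5.43) = -2.806%, loss ≈ 4568 × 2.806/100 ≈ 128.
Year 2001: gap = -2.3 × (6.42 - 5.43) = -2.277%, loss ≈ 4568 × 2.277/100 ≈ 104.
Year 2002: gap = -2.3 × (9.55 - 5.43) = -9.476%, loss ≈ 4568 × 9.476/100 ≈ 433.
Total lost output = 530 + 128 + 104 + 433 = 1195 billion.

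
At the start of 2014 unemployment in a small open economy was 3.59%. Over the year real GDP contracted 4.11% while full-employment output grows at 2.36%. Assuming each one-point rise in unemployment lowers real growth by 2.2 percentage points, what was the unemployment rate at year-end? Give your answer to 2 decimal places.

6.53%

Growth-rate Okun's law: g_Y = g_Y* - β × Δu, so Δu = (g_Y* - g_Y)/β.
Δu = (2.36 + 4.11)/2.2 = 6.47/2.2 = 2.94 percentage points.
Year-end unemployment = 3.59 + 2.94 = 6.53%.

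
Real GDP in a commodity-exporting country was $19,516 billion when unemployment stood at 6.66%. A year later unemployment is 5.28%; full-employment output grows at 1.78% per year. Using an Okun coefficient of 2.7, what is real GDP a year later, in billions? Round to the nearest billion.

Δu = 5.28 - 6.66 = -1.38 points.
Okun's law (growth form): g_Y = g_Y* - β × Δu = 1.78 - 2.7 × (-1.38) = 1.78 + 3.726 = 5.506%.
Real GDP in the next year = 19516 × (1 + 5.506/100) = 19516 × 1.05506 ≈ 20591 billion.

$20,591 billion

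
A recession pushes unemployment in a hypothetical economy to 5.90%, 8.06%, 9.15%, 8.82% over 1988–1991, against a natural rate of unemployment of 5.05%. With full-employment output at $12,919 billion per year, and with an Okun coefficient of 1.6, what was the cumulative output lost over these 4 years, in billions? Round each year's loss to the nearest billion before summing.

$2,424 billion

Year 1988: gap = -1.6 × (5.9 - 5.05) = -1.36%, loss ≈ 12919 × 1.36/100 ≈ 176.
Year 1989: gap = -1.6 × (8.06 - 5.05) = -4.816%, loss ≈ 12919 × 4.816/100 ≈ 622.
Year 1990: gap = -1.6 × (9.15 - 5.05) = -6.56%, loss ≈ 12919 × 6.56/100 ≈ 847.
Year 1991: gap = -1.6 × (8.82 - 5.05) = -6.032%, loss ≈ 12919 × 6.032/100 ≈ 779.
Total lost output = 176 + 622 + 847 + 779 = 2424 billion.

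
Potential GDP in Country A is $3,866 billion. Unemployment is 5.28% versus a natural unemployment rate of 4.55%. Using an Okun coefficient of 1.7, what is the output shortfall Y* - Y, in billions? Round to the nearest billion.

Output gap = -1.7 × (5.28 - 4.55) = -1.7 × 0.73 = -1.241%.
Actual GDP ≈ 3866 × 0.98759 ≈ 3818 billion, so the shortfall is 3866 - 3818 = 48 billion.

$48 billion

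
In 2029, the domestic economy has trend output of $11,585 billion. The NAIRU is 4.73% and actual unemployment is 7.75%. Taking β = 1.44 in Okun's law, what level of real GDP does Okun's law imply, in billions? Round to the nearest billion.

$11,081 billion

Unemployment gap = 7.75 - 4.73 = 3.02 points, so the output gap is -1.44 × 3.02 = -4.3488%.
Actual GDP = 11585 × (1 - 4.3488/100) = 11585 × 0.956512 ≈ 11081 billion.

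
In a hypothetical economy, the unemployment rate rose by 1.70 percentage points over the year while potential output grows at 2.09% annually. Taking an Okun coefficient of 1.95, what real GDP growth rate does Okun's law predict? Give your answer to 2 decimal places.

-1.23%

Growth-rate Okun's law: g_Y = g_Y* - β × Δu.
g_Y = 2.09 - 1.95 × (1.70) = 2.09 - 3.315 = -1.225%, i.e. -1.23% to 2 d.p.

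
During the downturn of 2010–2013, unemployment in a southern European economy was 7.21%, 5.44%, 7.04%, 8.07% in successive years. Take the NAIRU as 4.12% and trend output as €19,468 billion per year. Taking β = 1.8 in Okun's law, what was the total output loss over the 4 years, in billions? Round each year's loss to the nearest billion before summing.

Year 2010: gap = -1.8 × (7.21 - 4.12) = -5.562%, loss ≈ 19468 × 5.562/100 ≈ 1083.
Year 2011: gap = -1.8 × (5.44 - 4.12) = -2.376%, loss ≈ 19468 × 2.376/100 ≈ 463.
Year 2012: gap = -1.8 × (7.04 - 4.12) = -5.256%, loss ≈ 19468 × 5.256/100 ≈ 1023.
Year 2013: gap = -1.8 × (8.07 - 4.12) = -7.11%, loss ≈ 19468 × 7.11/100 ≈ 1384.
Total lost output = 1083 + 463 + 1023 + 1384 = 3953 billion.

€3,953 billion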